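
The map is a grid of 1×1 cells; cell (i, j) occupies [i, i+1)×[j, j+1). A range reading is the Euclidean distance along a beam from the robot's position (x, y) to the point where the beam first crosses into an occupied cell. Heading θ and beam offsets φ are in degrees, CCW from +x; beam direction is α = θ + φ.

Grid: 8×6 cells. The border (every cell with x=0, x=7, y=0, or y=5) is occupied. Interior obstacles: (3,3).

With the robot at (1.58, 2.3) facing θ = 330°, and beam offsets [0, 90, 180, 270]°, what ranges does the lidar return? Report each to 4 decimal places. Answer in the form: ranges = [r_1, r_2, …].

beam 1: φ=0°, α=330°
  dir = (cos 330°, sin 330°) = (0.8660, -0.5000); from cell (1,2)
  next x-line at t=0.4850, next y-line at t=0.6000; Δt_x=1.1547, Δt_y=2.0000
    x: enter (2,2) at t=0.4850
    y: enter (2,1) at t=0.6000
    x: enter (3,1) at t=1.6397
    y: enter (3,0) at t=2.6000 ← occupied
  → r_1 = 2.6000
beam 2: φ=90°, α=60°
  dir = (cos 60°, sin 60°) = (0.5000, 0.8660); from cell (1,2)
  next x-line at t=0.8400, next y-line at t=0.8083; Δt_x=2.0000, Δt_y=1.1547
    y: enter (1,3) at t=0.8083
    x: enter (2,3) at t=0.8400
    y: enter (2,4) at t=1.9630
    x: enter (3,4) at t=2.8400
    y: enter (3,5) at t=3.1177 ← occupied
  → r_2 = 3.1177
beam 3: φ=180°, α=150°
  dir = (cos 150°, sin 150°) = (-0.8660, 0.5000); from cell (1,2)
  next x-line at t=0.6697, next y-line at t=1.4000; Δt_x=1.1547, Δt_y=2.0000
    x: enter (0,2) at t=0.6697 ← occupied
  → r_3 = 0.6697
beam 4: φ=270°, α=240°
  dir = (cos 240°, sin 240°) = (-0.5000, -0.8660); from cell (1,2)
  next x-line at t=1.1600, next y-line at t=0.3464; Δt_x=2.0000, Δt_y=1.1547
    y: enter (1,1) at t=0.3464
    x: enter (0,1) at t=1.1600 ← occupied
  → r_4 = 1.1600

ranges = [2.6000, 3.1177, 0.6697, 1.1600]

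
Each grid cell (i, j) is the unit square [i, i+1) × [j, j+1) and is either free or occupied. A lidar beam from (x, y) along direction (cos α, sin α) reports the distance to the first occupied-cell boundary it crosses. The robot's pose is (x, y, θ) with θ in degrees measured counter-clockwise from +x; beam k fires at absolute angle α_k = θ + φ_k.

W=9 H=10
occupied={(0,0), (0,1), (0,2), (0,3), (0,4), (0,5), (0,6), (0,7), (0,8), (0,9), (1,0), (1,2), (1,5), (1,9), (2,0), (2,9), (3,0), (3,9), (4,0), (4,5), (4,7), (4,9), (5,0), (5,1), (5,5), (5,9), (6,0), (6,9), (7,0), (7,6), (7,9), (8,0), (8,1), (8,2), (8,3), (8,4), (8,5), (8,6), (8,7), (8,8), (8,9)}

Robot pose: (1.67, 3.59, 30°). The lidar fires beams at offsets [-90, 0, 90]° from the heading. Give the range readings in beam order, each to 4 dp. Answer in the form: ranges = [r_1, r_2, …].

beam 1: φ=-90°, α=300°
  d=(0.5000,-0.8660)  start (1,3)  tX=0.6600 tY=0.6813  stride 1/|dx|=2.0000 1/|dy|=1.1547
    cross x-line → (2,3), t=0.6600
    cross y-line → (2,2), t=0.6813
    cross y-line → (2,1), t=1.8360
    cross x-line → (3,1), t=2.6600
    cross y-line → (3,0), t=2.9907 (wall)
  → r_1 = 2.9907
beam 2: φ=0°, α=30°
  d=(0.8660,0.5000)  start (1,3)  tX=0.3811 tY=0.8200  stride 1/|dx|=1.1547 1/|dy|=2.0000
    cross x-line → (2,3), t=0.3811
    cross y-line → (2,4), t=0.8200
    cross x-line → (3,4), t=1.5358
    cross x-line → (4,4), t=2.6905
    cross y-line → (4,5), t=2.8200 (wall)
  → r_2 = 2.8200
beam 3: φ=90°, α=120°
  d=(-0.5000,0.8660)  start (1,3)  tX=1.3400 tY=0.4734  stride 1/|dx|=2.0000 1/|dy|=1.1547
    cross y-line → (1,4), t=0.4734
    cross x-line → (0,4), t=1.3400 (wall)
  → r_3 = 1.3400

ranges = [2.9907, 2.8200, 1.3400]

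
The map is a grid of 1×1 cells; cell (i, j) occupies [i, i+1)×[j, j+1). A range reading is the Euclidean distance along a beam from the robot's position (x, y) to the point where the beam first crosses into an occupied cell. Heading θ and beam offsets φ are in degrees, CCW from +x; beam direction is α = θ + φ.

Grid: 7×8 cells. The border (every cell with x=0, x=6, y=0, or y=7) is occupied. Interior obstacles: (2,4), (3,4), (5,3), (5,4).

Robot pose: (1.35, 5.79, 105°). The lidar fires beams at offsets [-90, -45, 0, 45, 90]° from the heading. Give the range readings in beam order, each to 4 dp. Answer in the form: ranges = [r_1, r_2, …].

ranges = [4.6751, 1.3972, 1.2527, 0.4041, 0.3623]

beam 1: φ=-90°, α=15°
  cosα=0.9659 sinα=0.2588 | (1,5) | tMaxX 0.6729 tMaxY 0.8114 | tΔX 1.0353 tΔY 3.8637
    t=0.6729 [x] (2,5)
    t=0.8114 [y] (2,6)
    t=1.7082 [x] (3,6)
    t=2.7435 [x] (4,6)
    t=3.7788 [x] (5,6)
    t=4.6751 [y] (5,7) — stop
  → r_1 = 4.6751
beam 2: φ=-45°, α=60°
  cosα=0.5000 sinα=0.8660 | (1,5) | tMaxX 1.3000 tMaxY 0.2425 | tΔX 2.0000 tΔY 1.1547
    t=0.2425 [y] (1,6)
    t=1.3000 [x] (2,6)
    t=1.3972 [y] (2,7) — stop
  → r_2 = 1.3972
beam 3: φ=0°, α=105°
  cosα=-0.2588 sinα=0.9659 | (1,5) | tMaxX 1.3523 tMaxY 0.2174 | tΔX 3.8637 tΔY 1.0353
    t=0.2174 [y] (1,6)
    t=1.2527 [y] (1,7) — stop
  → r_3 = 1.2527
beam 4: φ=45°, α=150°
  cosα=-0.8660 sinα=0.5000 | (1,5) | tMaxX 0.4041 tMaxY 0.4200 | tΔX 1.1547 tΔY 2.0000
    t=0.4041 [x] (0,5) — stop
  → r_4 = 0.4041
beam 5: φ=90°, α=195°
  cosα=-0.9659 sinα=-0.2588 | (1,5) | tMaxX 0.3623 tMaxY 3.0523 | tΔX 1.0353 tΔY 3.8637
    t=0.3623 [x] (0,5) — stop
  → r_5 = 0.3623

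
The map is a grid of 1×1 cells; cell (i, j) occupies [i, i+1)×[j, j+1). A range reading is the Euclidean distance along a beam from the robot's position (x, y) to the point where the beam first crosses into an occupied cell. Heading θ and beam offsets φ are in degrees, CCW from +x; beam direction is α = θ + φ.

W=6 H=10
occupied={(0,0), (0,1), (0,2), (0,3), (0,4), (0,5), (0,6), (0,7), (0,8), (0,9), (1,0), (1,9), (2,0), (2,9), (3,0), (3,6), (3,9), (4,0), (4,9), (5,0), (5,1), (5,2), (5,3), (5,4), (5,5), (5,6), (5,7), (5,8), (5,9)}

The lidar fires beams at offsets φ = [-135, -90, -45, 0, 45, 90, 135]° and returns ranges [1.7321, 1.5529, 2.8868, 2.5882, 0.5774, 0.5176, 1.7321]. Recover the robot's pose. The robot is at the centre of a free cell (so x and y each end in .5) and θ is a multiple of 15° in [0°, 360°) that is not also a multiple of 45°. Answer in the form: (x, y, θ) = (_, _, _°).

(x, y, θ) = (3.5, 7.5, 195°)

Enumerate (i+0.5, j+0.5, θ) over the 31 free cells and 16 admissible headings. For each, cast all 7 beams and compare to the given ranges.
  (2.5, 7.5, 255°): beam 3 = 1.7321 ≠ 2.8868 ✗
  (3.5, 1.5, 285°): beam 1 = 2.8868 ≠ 1.7321 ✗
  (1.5, 1.5, 345°): beam 1 = 0.5774 ≠ 1.7321 ✗
  …
  (3.5, 7.5, 195°): r_1=1.7321, r_2=1.5529, r_3=2.8868, r_4=2.5882, r_5=0.5774, r_6=0.5176, r_7=1.7321 — all match ✓
Only this pose fits every beam.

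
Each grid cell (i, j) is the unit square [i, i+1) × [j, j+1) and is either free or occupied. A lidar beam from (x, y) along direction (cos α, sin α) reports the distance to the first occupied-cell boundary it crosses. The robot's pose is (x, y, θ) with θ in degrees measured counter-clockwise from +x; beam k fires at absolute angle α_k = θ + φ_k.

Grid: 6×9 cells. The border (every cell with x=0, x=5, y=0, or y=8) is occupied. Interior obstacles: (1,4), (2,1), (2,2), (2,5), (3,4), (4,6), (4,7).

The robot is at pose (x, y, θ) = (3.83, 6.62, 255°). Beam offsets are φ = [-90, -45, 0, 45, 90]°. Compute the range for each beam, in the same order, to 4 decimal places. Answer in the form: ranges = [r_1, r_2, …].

ranges = [2.9298, 1.2400, 1.6771, 0.3400, 0.1760]

beam 1: φ=-90°, α=165°
  dir = (cos 165°, sin 165°) = (-0.9659, 0.2588); from cell (3,6)
  next x-line at t=0.8593, next y-line at t=1.4682; Δt_x=1.0353, Δt_y=3.8637
    x: enter (2,6) at t=0.8593
    y: enter (2,7) at t=1.4682
    x: enter (1,7) at t=1.8946
    x: enter (0,7) at t=2.9298 ← occupied
  → r_1 = 2.9298
beam 2: φ=-45°, α=210°
  dir = (cos 210°, sin 210°) = (-0.8660, -0.5000); from cell (3,6)
  next x-line at t=0.9584, next y-line at t=1.2400; Δt_x=1.1547, Δt_y=2.0000
    x: enter (2,6) at t=0.9584
    y: enter (2,5) at t=1.2400 ← occupied
  → r_2 = 1.2400
beam 3: φ=0°, α=255°
  dir = (cos 255°, sin 255°) = (-0.2588, -0.9659); from cell (3,6)
  next x-line at t=3.2069, next y-line at t=0.6419; Δt_x=3.8637, Δt_y=1.0353
    y: enter (3,5) at t=0.6419
    y: enter (3,4) at t=1.6771 ← occupied
  → r_3 = 1.6771
beam 4: φ=45°, α=300°
  dir = (cos 300°, sin 300°) = (0.5000, -0.8660); from cell (3,6)
  next x-line at t=0.3400, next y-line at t=0.7159; Δt_x=2.0000, Δt_y=1.1547
    x: enter (4,6) at t=0.3400 ← occupied
  → r_4 = 0.3400
beam 5: φ=90°, α=345°
  dir = (cos 345°, sin 345°) = (0.9659, -0.2588); from cell (3,6)
  next x-line at t=0.1760, next y-line at t=2.3955; Δt_x=1.0353, Δt_y=3.8637
    x: enter (4,6) at t=0.1760 ← occupied
  → r_5 = 0.1760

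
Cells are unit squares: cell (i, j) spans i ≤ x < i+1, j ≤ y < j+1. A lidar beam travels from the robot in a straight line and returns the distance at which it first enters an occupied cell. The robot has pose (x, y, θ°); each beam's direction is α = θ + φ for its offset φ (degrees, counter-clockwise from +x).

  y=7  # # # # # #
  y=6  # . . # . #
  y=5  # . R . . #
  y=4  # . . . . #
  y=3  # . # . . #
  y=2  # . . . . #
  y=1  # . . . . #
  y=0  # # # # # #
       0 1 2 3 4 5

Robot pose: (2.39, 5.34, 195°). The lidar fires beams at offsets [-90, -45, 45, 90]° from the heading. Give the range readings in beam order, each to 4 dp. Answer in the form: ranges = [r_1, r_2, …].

ranges = [1.7186, 1.6050, 2.7800, 1.3873]

beam 1: φ=-90°, α=105°
  direction (-0.2588, 0.9659); cell (2,5); t to first gridline: x 1.5068, y 0.6833 (then +3.8637 / +1.0353)
    (2,6) via y @ 0.6833
    (1,6) via x @ 1.5068
    (1,7) via y @ 1.7186  # hit
  → r_1 = 1.7186
beam 2: φ=-45°, α=150°
  direction (-0.8660, 0.5000); cell (2,5); t to first gridline: x 0.4503, y 1.3200 (then +1.1547 / +2.0000)
    (1,5) via x @ 0.4503
    (1,6) via y @ 1.3200
    (0,6) via x @ 1.6050  # hit
  → r_2 = 1.6050
beam 3: φ=45°, α=240°
  direction (-0.5000, -0.8660); cell (2,5); t to first gridline: x 0.7800, y 0.3926 (then +2.0000 / +1.1547)
    (2,4) via y @ 0.3926
    (1,4) via x @ 0.7800
    (1,3) via y @ 1.5473
    (1,2) via y @ 2.7020
    (0,2) via x @ 2.7800  # hit
  → r_3 = 2.7800
beam 4: φ=90°, α=285°
  direction (0.2588, -0.9659); cell (2,5); t to first gridline: x 2.3569, y 0.3520 (then +3.8637 / +1.0353)
    (2,4) via y @ 0.3520
    (2,3) via y @ 1.3873  # hit
  → r_4 = 1.3873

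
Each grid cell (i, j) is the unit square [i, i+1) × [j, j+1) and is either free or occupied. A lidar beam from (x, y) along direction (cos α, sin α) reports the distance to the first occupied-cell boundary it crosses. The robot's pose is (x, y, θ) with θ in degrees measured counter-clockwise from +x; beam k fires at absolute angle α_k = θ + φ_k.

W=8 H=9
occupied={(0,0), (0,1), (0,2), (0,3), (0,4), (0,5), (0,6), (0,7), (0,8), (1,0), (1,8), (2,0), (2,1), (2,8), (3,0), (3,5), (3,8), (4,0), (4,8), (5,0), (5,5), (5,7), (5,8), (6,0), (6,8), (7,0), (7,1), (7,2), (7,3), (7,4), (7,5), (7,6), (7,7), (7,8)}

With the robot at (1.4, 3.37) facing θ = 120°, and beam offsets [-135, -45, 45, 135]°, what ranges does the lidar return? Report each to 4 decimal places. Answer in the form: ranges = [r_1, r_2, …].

ranges = [5.7975, 4.7933, 0.4141, 1.5455]

beam 1: φ=-135°, α=345°
  dir = (cos 345°, sin 345°) = (0.9659, -0.2588); from cell (1,3)
  next x-line at t=0.6212, next y-line at t=1.4296; Δt_x=1.0353, Δt_y=3.8637
    x: enter (2,3) at t=0.6212
    y: enter (2,2) at t=1.4296
    x: enter (3,2) at t=1.6564
    x: enter (4,2) at t=2.6917
    x: enter (5,2) at t=3.7270
    x: enter (6,2) at t=4.7623
    y: enter (6,1) at t=5.2933
    x: enter (7,1) at t=5.7975 ← occupied
  → r_1 = 5.7975
beam 2: φ=-45°, α=75°
  dir = (cos 75°, sin 75°) = (0.2588, 0.9659); from cell (1,3)
  next x-line at t=2.3182, next y-line at t=0.6522; Δt_x=3.8637, Δt_y=1.0353
    y: enter (1,4) at t=0.6522
    y: enter (1,5) at t=1.6875
    x: enter (2,5) at t=2.3182
    y: enter (2,6) at t=2.7228
    y: enter (2,7) at t=3.7581
    y: enter (2,8) at t=4.7933 ← occupied
  → r_2 = 4.7933
beam 3: φ=45°, α=165°
  dir = (cos 165°, sin 165°) = (-0.9659, 0.2588); from cell (1,3)
  next x-line at t=0.4141, next y-line at t=2.4341; Δt_x=1.0353, Δt_y=3.8637
    x: enter (0,3) at t=0.4141 ← occupied
  → r_3 = 0.4141
beam 4: φ=135°, α=255°
  dir = (cos 255°, sin 255°) = (-0.2588, -0.9659); from cell (1,3)
  next x-line at t=1.5455, next y-line at t=0.3831; Δt_x=3.8637, Δt_y=1.0353
    y: enter (1,2) at t=0.3831
    y: enter (1,1) at t=1.4183
    x: enter (0,1) at t=1.5455 ← occupied
  → r_4 = 1.5455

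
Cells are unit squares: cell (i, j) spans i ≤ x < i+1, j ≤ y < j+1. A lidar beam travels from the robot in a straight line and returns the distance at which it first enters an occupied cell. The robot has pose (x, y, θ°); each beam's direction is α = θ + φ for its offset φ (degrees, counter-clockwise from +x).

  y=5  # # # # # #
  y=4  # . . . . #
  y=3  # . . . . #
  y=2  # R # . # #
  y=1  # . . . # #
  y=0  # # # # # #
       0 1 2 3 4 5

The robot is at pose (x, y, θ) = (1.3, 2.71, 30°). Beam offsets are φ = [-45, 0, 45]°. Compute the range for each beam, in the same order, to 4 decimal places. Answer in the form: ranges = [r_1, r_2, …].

ranges = [0.7247, 4.2724, 2.3708]

beam 1: φ=-45°, α=345°
  d=(0.9659,-0.2588)  start (1,2)  tX=0.7247 tY=2.7432  stride 1/|dx|=1.0353 1/|dy|=3.8637
    cross x-line → (2,2), t=0.7247 (wall)
  → r_1 = 0.7247
beam 2: φ=0°, α=30°
  d=(0.8660,0.5000)  start (1,2)  tX=0.8083 tY=0.5800  stride 1/|dx|=1.1547 1/|dy|=2.0000
    cross y-line → (1,3), t=0.5800
    cross x-line → (2,3), t=0.8083
    cross x-line → (3,3), t=1.9630
    cross y-line → (3,4), t=2.5800
    cross x-line → (4,4), t=3.1177
    cross x-line → (5,4), t=4.2724 (wall)
  → r_2 = 4.2724
beam 3: φ=45°, α=75°
  d=(0.2588,0.9659)  start (1,2)  tX=2.7046 tY=0.3002  stride 1/|dx|=3.8637 1/|dy|=1.0353
    cross y-line → (1,3), t=0.3002
    cross y-line → (1,4), t=1.3355
    cross y-line → (1,5), t=2.3708 (wall)
  → r_3 = 2.3708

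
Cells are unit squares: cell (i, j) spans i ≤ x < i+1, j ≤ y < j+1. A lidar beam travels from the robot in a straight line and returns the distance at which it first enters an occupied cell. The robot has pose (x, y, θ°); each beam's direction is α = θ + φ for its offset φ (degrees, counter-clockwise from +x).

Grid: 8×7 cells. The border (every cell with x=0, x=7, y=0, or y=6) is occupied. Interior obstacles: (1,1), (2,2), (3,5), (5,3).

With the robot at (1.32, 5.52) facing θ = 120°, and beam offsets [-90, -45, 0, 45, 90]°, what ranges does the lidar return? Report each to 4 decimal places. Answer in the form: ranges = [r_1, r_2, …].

beam 1: φ=-90°, α=30°
  dir = (cos 30°, sin 30°) = (0.8660, 0.5000); from cell (1,5)
  next x-line at t=0.7852, next y-line at t=0.9600; Δt_x=1.1547, Δt_y=2.0000
    x: enter (2,5) at t=0.7852
    y: enter (2,6) at t=0.9600 ← occupied
  → r_1 = 0.9600
beam 2: φ=-45°, α=75°
  dir = (cos 75°, sin 75°) = (0.2588, 0.9659); from cell (1,5)
  next x-line at t=2.6273, next y-line at t=0.4969; Δt_x=3.8637, Δt_y=1.0353
    y: enter (1,6) at t=0.4969 ← occupied
  → r_2 = 0.4969
beam 3: φ=0°, α=120°
  dir = (cos 120°, sin 120°) = (-0.5000, 0.8660); from cell (1,5)
  next x-line at t=0.6400, next y-line at t=0.5543; Δt_x=2.0000, Δt_y=1.1547
    y: enter (1,6) at t=0.5543 ← occupied
  → r_3 = 0.5543
beam 4: φ=45°, α=165°
  dir = (cos 165°, sin 165°) = (-0.9659, 0.2588); from cell (1,5)
  next x-line at t=0.3313, next y-line at t=1.8546; Δt_x=1.0353, Δt_y=3.8637
    x: enter (0,5) at t=0.3313 ← occupied
  → r_4 = 0.3313
beam 5: φ=90°, α=210°
  dir = (cos 210°, sin 210°) = (-0.8660, -0.5000); from cell (1,5)
  next x-line at t=0.3695, next y-line at t=1.0400; Δt_x=1.1547, Δt_y=2.0000
    x: enter (0,5) at t=0.3695 ← occupied
  → r_5 = 0.3695

ranges = [0.9600, 0.4969, 0.5543, 0.3313, 0.3695]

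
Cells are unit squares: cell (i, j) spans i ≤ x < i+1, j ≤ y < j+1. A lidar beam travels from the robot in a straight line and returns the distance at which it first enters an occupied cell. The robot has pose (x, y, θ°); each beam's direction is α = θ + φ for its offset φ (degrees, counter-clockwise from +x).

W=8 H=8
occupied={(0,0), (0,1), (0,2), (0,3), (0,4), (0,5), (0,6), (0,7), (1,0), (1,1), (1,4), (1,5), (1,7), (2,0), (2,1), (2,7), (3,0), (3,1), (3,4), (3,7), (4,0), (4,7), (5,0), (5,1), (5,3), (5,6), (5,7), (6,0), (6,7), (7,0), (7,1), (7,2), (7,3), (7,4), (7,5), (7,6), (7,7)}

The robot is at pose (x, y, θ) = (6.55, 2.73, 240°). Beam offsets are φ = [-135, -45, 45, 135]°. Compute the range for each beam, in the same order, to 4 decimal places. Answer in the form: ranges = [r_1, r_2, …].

beam 1: φ=-135°, α=105°
  cosα=-0.2588 sinα=0.9659 | (6,2) | tMaxX 2.1250 tMaxY 0.2795 | tΔX 3.8637 tΔY 1.0353
    t=0.2795 [y] (6,3)
    t=1.3148 [y] (6,4)
    t=2.1250 [x] (5,4)
    t=2.3501 [y] (5,5)
    t=3.3854 [y] (5,6) — stop
  → r_1 = 3.3854
beam 2: φ=-45°, α=195°
  cosα=-0.9659 sinα=-0.2588 | (6,2) | tMaxX 0.5694 tMaxY 2.8205 | tΔX 1.0353 tΔY 3.8637
    t=0.5694 [x] (5,2)
    t=1.6047 [x] (4,2)
    t=2.6400 [x] (3,2)
    t=2.8205 [y] (3,1) — stop
  → r_2 = 2.8205
beam 3: φ=45°, α=285°
  cosα=0.2588 sinα=-0.9659 | (6,2) | tMaxX 1.7387 tMaxY 0.7558 | tΔX 3.8637 tΔY 1.0353
    t=0.7558 [y] (6,1)
    t=1.7387 [x] (7,1) — stop
  → r_3 = 1.7387
beam 4: φ=135°, α=15°
  cosα=0.9659 sinα=0.2588 | (6,2) | tMaxX 0.4659 tMaxY 1.0432 | tΔX 1.0353 tΔY 3.8637
    t=0.4659 [x] (7,2) — stop
  → r_4 = 0.4659

ranges = [3.3854, 2.8205, 1.7387, 0.4659]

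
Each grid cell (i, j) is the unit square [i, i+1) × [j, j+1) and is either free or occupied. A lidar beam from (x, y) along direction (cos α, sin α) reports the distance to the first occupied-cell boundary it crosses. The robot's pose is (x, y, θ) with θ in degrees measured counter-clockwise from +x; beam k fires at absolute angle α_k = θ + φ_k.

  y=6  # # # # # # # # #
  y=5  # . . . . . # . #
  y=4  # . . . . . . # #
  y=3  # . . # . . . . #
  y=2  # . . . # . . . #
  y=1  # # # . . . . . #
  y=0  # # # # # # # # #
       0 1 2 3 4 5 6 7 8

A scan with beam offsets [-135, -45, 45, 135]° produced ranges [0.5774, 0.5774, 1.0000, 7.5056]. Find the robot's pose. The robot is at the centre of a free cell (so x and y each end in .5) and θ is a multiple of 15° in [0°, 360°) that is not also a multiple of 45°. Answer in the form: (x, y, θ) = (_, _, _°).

(x, y, θ) = (1.5, 5.5, 195°)

Enumerate (i+0.5, j+0.5, θ) over the 29 free cells and 16 admissible headings. For each, cast all 4 beams and compare to the given ranges.
  (3.5, 2.5, 300°): beam 1 = 2.5882 ≠ 0.5774 ✗
  (6.5, 4.5, 150°): beam 1 = 0.5176 ≠ 0.5774 ✗
  (4.5, 5.5, 15°): beam 1 = 1.7321 ≠ 0.5774 ✗
  (4.5, 3.5, 30°): beam 1 = 0.5176 ≠ 0.5774 ✗
  …
  (1.5, 5.5, 195°): r_1=0.5774, r_2=0.5774, r_3=1.0000, r_4=7.5056 — all match ✓
Unique over the lattice → pose = (1.5, 5.5, 195°).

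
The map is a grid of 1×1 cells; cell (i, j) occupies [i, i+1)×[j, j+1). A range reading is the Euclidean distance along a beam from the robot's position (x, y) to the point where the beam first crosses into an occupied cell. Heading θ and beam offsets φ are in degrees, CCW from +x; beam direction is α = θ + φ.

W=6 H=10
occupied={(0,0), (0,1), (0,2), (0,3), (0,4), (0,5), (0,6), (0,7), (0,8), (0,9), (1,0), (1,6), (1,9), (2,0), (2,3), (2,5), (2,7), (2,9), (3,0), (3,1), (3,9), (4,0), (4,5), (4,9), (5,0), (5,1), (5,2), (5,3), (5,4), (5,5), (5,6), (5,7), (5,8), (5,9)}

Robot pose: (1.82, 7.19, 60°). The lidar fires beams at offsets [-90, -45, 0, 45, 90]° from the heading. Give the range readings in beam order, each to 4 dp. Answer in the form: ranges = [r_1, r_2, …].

beam 1: φ=-90°, α=330°
  direction (0.8660, -0.5000); cell (1,7); t to first gridline: x 0.2078, y 0.3800 (then +1.1547 / +2.0000)
    (2,7) via x @ 0.2078  # hit
  → r_1 = 0.2078
beam 2: φ=-45°, α=15°
  direction (0.9659, 0.2588); cell (1,7); t to first gridline: x 0.1863, y 3.1296 (then +1.0353 / +3.8637)
    (2,7) via x @ 0.1863  # hit
  → r_2 = 0.1863
beam 3: φ=0°, α=60°
  direction (0.5000, 0.8660); cell (1,7); t to first gridline: x 0.3600, y 0.9353 (then +2.0000 / +1.1547)
    (2,7) via x @ 0.3600  # hit
  → r_3 = 0.3600
beam 4: φ=45°, α=105°
  direction (-0.2588, 0.9659); cell (1,7); t to first gridline: x 3.1682, y 0.8386 (then +3.8637 / +1.0353)
    (1,8) via y @ 0.8386
    (1,9) via y @ 1.8738  # hit
  → r_4 = 1.8738
beam 5: φ=90°, α=150°
  direction (-0.8660, 0.5000); cell (1,7); t to first gridline: x 0.9469, y 1.6200 (then +1.1547 / +2.0000)
    (0,7) via x @ 0.9469  # hit
  → r_5 = 0.9469

ranges = [0.2078, 0.1863, 0.3600, 1.8738, 0.9469]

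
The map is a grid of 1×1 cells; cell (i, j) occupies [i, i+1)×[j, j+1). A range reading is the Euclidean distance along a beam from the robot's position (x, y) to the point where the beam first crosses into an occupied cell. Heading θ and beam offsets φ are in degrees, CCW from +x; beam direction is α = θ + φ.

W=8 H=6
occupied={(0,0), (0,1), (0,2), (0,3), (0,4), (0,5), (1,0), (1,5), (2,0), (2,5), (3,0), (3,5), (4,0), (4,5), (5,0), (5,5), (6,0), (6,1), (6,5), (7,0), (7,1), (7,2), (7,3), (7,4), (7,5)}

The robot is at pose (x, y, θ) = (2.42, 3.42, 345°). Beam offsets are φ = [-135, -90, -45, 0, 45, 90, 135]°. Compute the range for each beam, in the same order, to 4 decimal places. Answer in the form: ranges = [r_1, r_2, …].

beam 1: φ=-135°, α=210°
  cosα=-0.8660 sinα=-0.5000 | (2,3) | tMaxX 0.4850 tMaxY 0.8400 | tΔX 1.1547 tΔY 2.0000
    t=0.4850 [x] (1,3)
    t=0.8400 [y] (1,2)
    t=1.6397 [x] (0,2) — stop
  → r_1 = 1.6397
beam 2: φ=-90°, α=255°
  cosα=-0.2588 sinα=-0.9659 | (2,3) | tMaxX 1.6228 tMaxY 0.4348 | tΔX 3.8637 tΔY 1.0353
    t=0.4348 [y] (2,2)
    t=1.4701 [y] (2,1)
    t=1.6228 [x] (1,1)
    t=2.5054 [y] (1,0) — stop
  → r_2 = 2.5054
beam 3: φ=-45°, α=300°
  cosα=0.5000 sinα=-0.8660 | (2,3) | tMaxX 1.1600 tMaxY 0.4850 | tΔX 2.0000 tΔY 1.1547
    t=0.4850 [y] (2,2)
    t=1.1600 [x] (3,2)
    t=1.6397 [y] (3,1)
    t=2.7944 [y] (3,0) — stop
  → r_3 = 2.7944
beam 4: φ=0°, α=345°
  cosα=0.9659 sinα=-0.2588 | (2,3) | tMaxX 0.6005 tMaxY 1.6228 | tΔX 1.0353 tΔY 3.8637
    t=0.6005 [x] (3,3)
    t=1.6228 [y] (3,2)
    t=1.6357 [x] (4,2)
    t=2.6710 [x] (5,2)
    t=3.7063 [x] (6,2)
    t=4.7416 [x] (7,2) — stop
  → r_4 = 4.7416
beam 5: φ=45°, α=30°
  cosα=0.8660 sinα=0.5000 | (2,3) | tMaxX 0.6697 tMaxY 1.1600 | tΔX 1.1547 tΔY 2.0000
    t=0.6697 [x] (3,3)
    t=1.1600 [y] (3,4)
    t=1.8244 [x] (4,4)
    t=2.9791 [x] (5,4)
    t=3.1600 [y] (5,5) — stop
  → r_5 = 3.1600
beam 6: φ=90°, α=75°
  cosα=0.2588 sinα=0.9659 | (2,3) | tMaxX 2.2409 tMaxY 0.6005 | tΔX 3.8637 tΔY 1.0353
    t=0.6005 [y] (2,4)
    t=1.6357 [y] (2,5) — stop
  → r_6 = 1.6357
beam 7: φ=135°, α=120°
  cosα=-0.5000 sinα=0.8660 | (2,3) | tMaxX 0.8400 tMaxY 0.6697 | tΔX 2.0000 tΔY 1.1547
    t=0.6697 [y] (2,4)
    t=0.8400 [x] (1,4)
    t=1.8244 [y] (1,5) — stop
  → r_7 = 1.8244

ranges = [1.6397, 2.5054, 2.7944, 4.7416, 3.1600, 1.6357, 1.8244]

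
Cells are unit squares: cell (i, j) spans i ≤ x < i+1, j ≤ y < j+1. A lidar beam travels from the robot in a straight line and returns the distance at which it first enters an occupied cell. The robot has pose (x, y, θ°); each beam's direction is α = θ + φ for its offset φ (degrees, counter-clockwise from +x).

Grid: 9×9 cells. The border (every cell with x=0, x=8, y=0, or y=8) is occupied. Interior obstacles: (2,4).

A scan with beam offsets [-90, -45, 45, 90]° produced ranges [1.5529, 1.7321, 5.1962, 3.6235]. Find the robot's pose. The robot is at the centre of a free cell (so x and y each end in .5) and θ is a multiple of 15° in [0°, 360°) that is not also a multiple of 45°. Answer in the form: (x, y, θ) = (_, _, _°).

(x, y, θ) = (6.5, 3.5, 75°)

Enumerate (i+0.5, j+0.5, θ) over the 48 free cells and 16 admissible headings. For each, cast all 4 beams and compare to the given ranges.
  (6.5, 3.5, 300°): beam 1 = 5.0000 ≠ 1.5529 ✗
  (1.5, 2.5, 285°): beam 1 = 0.5176 ≠ 1.5529 ✗
  (3.5, 6.5, 285°): beam 1 = 2.5882 ≠ 1.5529 ✗
  …
  (6.5, 3.5, 75°): r_1=1.5529, r_2=1.7321, r_3=5.1962, r_4=3.6235 — all match ✓
Only this pose fits every beam.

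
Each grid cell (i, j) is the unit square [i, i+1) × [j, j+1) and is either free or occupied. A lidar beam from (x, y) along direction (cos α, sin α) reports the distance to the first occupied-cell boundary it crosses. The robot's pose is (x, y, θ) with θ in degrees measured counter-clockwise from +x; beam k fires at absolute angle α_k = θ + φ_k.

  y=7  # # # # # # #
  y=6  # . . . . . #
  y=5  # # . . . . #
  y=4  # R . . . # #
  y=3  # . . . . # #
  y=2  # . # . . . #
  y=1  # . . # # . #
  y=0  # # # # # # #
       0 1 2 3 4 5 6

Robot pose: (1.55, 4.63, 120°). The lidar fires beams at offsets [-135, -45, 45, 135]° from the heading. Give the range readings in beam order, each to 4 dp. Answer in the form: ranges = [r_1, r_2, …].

beam 1: φ=-135°, α=345°
  d=(0.9659,-0.2588)  start (1,4)  tX=0.4659 tY=2.4341  stride 1/|dx|=1.0353 1/|dy|=3.8637
    cross x-line → (2,4), t=0.4659
    cross x-line → (3,4), t=1.5012
    cross y-line → (3,3), t=2.4341
    cross x-line → (4,3), t=2.5364
    cross x-line → (5,3), t=3.5717 (wall)
  → r_1 = 3.5717
beam 2: φ=-45°, α=75°
  d=(0.2588,0.9659)  start (1,4)  tX=1.7387 tY=0.3831  stride 1/|dx|=3.8637 1/|dy|=1.0353
    cross y-line → (1,5), t=0.3831 (wall)
  → r_2 = 0.3831
beam 3: φ=45°, α=165°
  d=(-0.9659,0.2588)  start (1,4)  tX=0.5694 tY=1.4296  stride 1/|dx|=1.0353 1/|dy|=3.8637
    cross x-line → (0,4), t=0.5694 (wall)
  → r_3 = 0.5694
beam 4: φ=135°, α=255°
  d=(-0.2588,-0.9659)  start (1,4)  tX=2.1250 tY=0.6522  stride 1/|dx|=3.8637 1/|dy|=1.0353
    cross y-line → (1,3), t=0.6522
    cross y-line → (1,2), t=1.6875
    cross x-line → (0,2), t=2.1250 (wall)
  → r_4 = 2.1250

ranges = [3.5717, 0.3831, 0.5694, 2.1250]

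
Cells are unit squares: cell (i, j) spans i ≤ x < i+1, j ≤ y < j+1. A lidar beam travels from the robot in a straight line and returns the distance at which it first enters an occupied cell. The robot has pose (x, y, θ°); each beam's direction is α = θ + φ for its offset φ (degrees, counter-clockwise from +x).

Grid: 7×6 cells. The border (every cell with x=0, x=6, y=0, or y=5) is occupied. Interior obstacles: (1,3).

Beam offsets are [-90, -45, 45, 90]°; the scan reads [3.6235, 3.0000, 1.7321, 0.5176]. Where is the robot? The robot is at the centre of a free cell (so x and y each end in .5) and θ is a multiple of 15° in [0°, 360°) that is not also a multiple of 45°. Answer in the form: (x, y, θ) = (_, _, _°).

(x, y, θ) = (2.5, 3.5, 75°)

Candidates: 19 free-cell centres × 16 headings = 304 poses. Raycast each; keep the one whose scan matches to 4 dp.
  (1.5, 1.5, 30°): beam 1 = 0.5774 ≠ 3.6235 ✗
  (5.5, 4.5, 165°): beam 1 = 0.5176 ≠ 3.6235 ✗
  (1.5, 4.5, 330°): beam 1 = 0.5774 ≠ 3.6235 ✗
  (5.5, 3.5, 345°): beam 1 = 2.5882 ≠ 3.6235 ✗
  (5.5, 4.5, 60°): beam 1 = 0.5774 ≠ 3.6235 ✗
  …
  (2.5, 3.5, 75°): r_1=3.6235, r_2=3.0000, r_3=1.7321, r_4=0.5176 — all match ✓
Unique over the lattice → pose = (2.5, 3.5, 75°).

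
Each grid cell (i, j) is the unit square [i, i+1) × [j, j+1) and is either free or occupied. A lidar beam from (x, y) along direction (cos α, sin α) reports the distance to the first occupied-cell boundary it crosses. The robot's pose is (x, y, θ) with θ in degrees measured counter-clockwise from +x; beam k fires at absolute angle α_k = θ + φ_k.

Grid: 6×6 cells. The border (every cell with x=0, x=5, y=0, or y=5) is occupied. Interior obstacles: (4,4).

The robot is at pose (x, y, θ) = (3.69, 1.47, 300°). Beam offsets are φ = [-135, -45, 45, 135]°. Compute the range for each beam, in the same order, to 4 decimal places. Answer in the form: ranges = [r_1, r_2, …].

beam 1: φ=-135°, α=165°
  dir = (cos 165°, sin 165°) = (-0.9659, 0.2588); from cell (3,1)
  next x-line at t=0.7143, next y-line at t=2.0478; Δt_x=1.0353, Δt_y=3.8637
    x: enter (2,1) at t=0.7143
    x: enter (1,1) at t=1.7496
    y: enter (1,2) at t=2.0478
    x: enter (0,2) at t=2.7849 ← occupied
  → r_1 = 2.7849
beam 2: φ=-45°, α=255°
  dir = (cos 255°, sin 255°) = (-0.2588, -0.9659); from cell (3,1)
  next x-line at t=2.6660, next y-line at t=0.4866; Δt_x=3.8637, Δt_y=1.0353
    y: enter (3,0) at t=0.4866 ← occupied
  → r_2 = 0.4866
beam 3: φ=45°, α=345°
  dir = (cos 345°, sin 345°) = (0.9659, -0.2588); from cell (3,1)
  next x-line at t=0.3209, next y-line at t=1.8159; Δt_x=1.0353, Δt_y=3.8637
    x: enter (4,1) at t=0.3209
    x: enter (5,1) at t=1.3562 ← occupied
  → r_3 = 1.3562
beam 4: φ=135°, α=75°
  dir = (cos 75°, sin 75°) = (0.2588, 0.9659); from cell (3,1)
  next x-line at t=1.1977, next y-line at t=0.5487; Δt_x=3.8637, Δt_y=1.0353
    y: enter (3,2) at t=0.5487
    x: enter (4,2) at t=1.1977
    y: enter (4,3) at t=1.5840
    y: enter (4,4) at t=2.6192 ← occupied
  → r_4 = 2.6192

ranges = [2.7849, 0.4866, 1.3562, 2.6192]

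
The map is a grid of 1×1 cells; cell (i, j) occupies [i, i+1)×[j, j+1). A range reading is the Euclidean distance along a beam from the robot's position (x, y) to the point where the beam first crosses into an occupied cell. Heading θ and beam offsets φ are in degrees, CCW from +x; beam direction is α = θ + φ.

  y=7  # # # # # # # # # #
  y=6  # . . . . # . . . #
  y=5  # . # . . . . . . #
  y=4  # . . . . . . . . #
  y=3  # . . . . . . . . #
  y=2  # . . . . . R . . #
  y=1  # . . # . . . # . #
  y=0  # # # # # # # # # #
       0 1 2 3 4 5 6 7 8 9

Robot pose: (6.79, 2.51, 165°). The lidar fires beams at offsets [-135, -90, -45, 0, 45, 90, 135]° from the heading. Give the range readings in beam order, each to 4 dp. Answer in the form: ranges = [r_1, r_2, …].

ranges = [2.5519, 4.6484, 5.1846, 5.9942, 3.0200, 1.5633, 0.5889]

beam 1: φ=-135°, α=30°
  cosα=0.8660 sinα=0.5000 | (6,2) | tMaxX 0.2425 tMaxY 0.9800 | tΔX 1.1547 tΔY 2.0000
    t=0.2425 [x] (7,2)
    t=0.9800 [y] (7,3)
    t=1.3972 [x] (8,3)
    t=2.5519 [x] (9,3) — stop
  → r_1 = 2.5519
beam 2: φ=-90°, α=75°
  cosα=0.2588 sinα=0.9659 | (6,2) | tMaxX 0.8114 tMaxY 0.5073 | tΔX 3.8637 tΔY 1.0353
    t=0.5073 [y] (6,3)
    t=0.8114 [x] (7,3)
    t=1.5426 [y] (7,4)
    t=2.5778 [y] (7,5)
    t=3.6131 [y] (7,6)
    t=4.6484 [y] (7,7) — stop
  → r_2 = 4.6484
beam 3: φ=-45°, α=120°
  cosα=-0.5000 sinα=0.8660 | (6,2) | tMaxX 1.5800 tMaxY 0.5658 | tΔX 2.0000 tΔY 1.1547
    t=0.5658 [y] (6,3)
    t=1.5800 [x] (5,3)
    t=1.7205 [y] (5,4)
    t=2.8752 [y] (5,5)
    t=3.5800 [x] (4,5)
    t=4.0299 [y] (4,6)
    t=5.1846 [y] (4,7) — stop
  → r_3 = 5.1846
beam 4: φ=0°, α=165°
  cosα=-0.9659 sinα=0.2588 | (6,2) | tMaxX 0.8179 tMaxY 1.8932 | tΔX 1.0353 tΔY 3.8637
    t=0.8179 [x] (5,2)
    t=1.8531 [x] (4,2)
    t=1.8932 [y] (4,3)
    t=2.8884 [x] (3,3)
    t=3.9237 [x] (2,3)
    t=4.9590 [x] (1,3)
    t=5.7569 [y] (1,4)
    t=5.9942 [x] (0,4) — stop
  → r_4 = 5.9942
beam 5: φ=45°, α=210°
  cosα=-0.8660 sinα=-0.5000 | (6,2) | tMaxX 0.9122 tMaxY 1.0200 | tΔX 1.1547 tΔY 2.0000
    t=0.9122 [x] (5,2)
    t=1.0200 [y] (5,1)
    t=2.0669 [x] (4,1)
    t=3.0200 [y] (4,0) — stop
  → r_5 = 3.0200
beam 6: φ=90°, α=255°
  cosα=-0.2588 sinα=-0.9659 | (6,2) | tMaxX 3.0523 tMaxY 0.5280 | tΔX 3.8637 tΔY 1.0353
    t=0.5280 [y] (6,1)
    t=1.5633 [y] (6,0) — stop
  → r_6 = 1.5633
beam 7: φ=135°, α=300°
  cosα=0.5000 sinα=-0.8660 | (6,2) | tMaxX 0.4200 tMaxY 0.5889 | tΔX 2.0000 tΔY 1.1547
    t=0.4200 [x] (7,2)
    t=0.5889 [y] (7,1) — stop
  → r_7 = 0.5889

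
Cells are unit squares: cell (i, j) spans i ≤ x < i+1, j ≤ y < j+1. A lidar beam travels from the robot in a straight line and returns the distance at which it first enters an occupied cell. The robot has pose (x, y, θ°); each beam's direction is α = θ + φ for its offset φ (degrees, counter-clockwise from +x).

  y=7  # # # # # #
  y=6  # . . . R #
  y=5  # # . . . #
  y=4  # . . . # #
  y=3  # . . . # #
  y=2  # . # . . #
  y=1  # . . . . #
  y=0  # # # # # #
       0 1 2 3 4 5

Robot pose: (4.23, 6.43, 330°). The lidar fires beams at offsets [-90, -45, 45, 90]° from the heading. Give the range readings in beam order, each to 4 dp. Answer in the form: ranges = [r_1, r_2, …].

ranges = [3.9606, 1.4804, 0.7972, 0.6582]

beam 1: φ=-90°, α=240°
  cosα=-0.5000 sinα=-0.8660 | (4,6) | tMaxX 0.4600 tMaxY 0.4965 | tΔX 2.0000 tΔY 1.1547
    t=0.4600 [x] (3,6)
    t=0.4965 [y] (3,5)
    t=1.6512 [y] (3,4)
    t=2.4600 [x] (2,4)
    t=2.8059 [y] (2,3)
    t=3.9606 [y] (2,2) — stop
  → r_1 = 3.9606
beam 2: φ=-45°, α=285°
  cosα=0.2588 sinα=-0.9659 | (4,6) | tMaxX 2.9751 tMaxY 0.4452 | tΔX 3.8637 tΔY 1.0353
    t=0.4452 [y] (4,5)
    t=1.4804 [y] (4,4) — stop
  → r_2 = 1.4804
beam 3: φ=45°, α=15°
  cosα=0.9659 sinα=0.2588 | (4,6) | tMaxX 0.7972 tMaxY 2.2023 | tΔX 1.0353 tΔY 3.8637
    t=0.7972 [x] (5,6) — stop
  → r_3 = 0.7972
beam 4: φ=90°, α=60°
  cosα=0.5000 sinα=0.8660 | (4,6) | tMaxX 1.5400 tMaxY 0.6582 | tΔX 2.0000 tΔY 1.1547
    t=0.6582 [y] (4,7) — stop
  → r_4 = 0.6582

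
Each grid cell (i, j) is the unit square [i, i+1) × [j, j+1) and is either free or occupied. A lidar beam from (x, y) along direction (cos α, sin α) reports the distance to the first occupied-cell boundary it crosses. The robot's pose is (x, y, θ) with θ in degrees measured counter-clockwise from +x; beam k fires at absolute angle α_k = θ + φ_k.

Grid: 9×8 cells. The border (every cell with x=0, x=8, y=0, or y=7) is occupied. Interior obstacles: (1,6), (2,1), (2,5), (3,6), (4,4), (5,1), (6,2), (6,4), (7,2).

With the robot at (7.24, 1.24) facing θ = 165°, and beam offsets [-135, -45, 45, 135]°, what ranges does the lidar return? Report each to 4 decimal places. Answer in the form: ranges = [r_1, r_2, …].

ranges = [0.8776, 0.8776, 0.4800, 0.2771]

beam 1: φ=-135°, α=30°
  cosα=0.8660 sinα=0.5000 | (7,1) | tMaxX 0.8776 tMaxY 1.5200 | tΔX 1.1547 tΔY 2.0000
    t=0.8776 [x] (8,1) — stop
  → r_1 = 0.8776
beam 2: φ=-45°, α=120°
  cosα=-0.5000 sinα=0.8660 | (7,1) | tMaxX 0.4800 tMaxY 0.8776 | tΔX 2.0000 tΔY 1.1547
    t=0.4800 [x] (6,1)
    t=0.8776 [y] (6,2) — stop
  → r_2 = 0.8776
beam 3: φ=45°, α=210°
  cosα=-0.8660 sinα=-0.5000 | (7,1) | tMaxX 0.2771 tMaxY 0.4800 | tΔX 1.1547 tΔY 2.0000
    t=0.2771 [x] (6,1)
    t=0.4800 [y] (6,0) — stop
  → r_3 = 0.4800
beam 4: φ=135°, α=300°
  cosα=0.5000 sinα=-0.8660 | (7,1) | tMaxX 1.5200 tMaxY 0.2771 | tΔX 2.0000 tΔY 1.1547
    t=0.2771 [y] (7,0) — stop
  → r_4 = 0.2771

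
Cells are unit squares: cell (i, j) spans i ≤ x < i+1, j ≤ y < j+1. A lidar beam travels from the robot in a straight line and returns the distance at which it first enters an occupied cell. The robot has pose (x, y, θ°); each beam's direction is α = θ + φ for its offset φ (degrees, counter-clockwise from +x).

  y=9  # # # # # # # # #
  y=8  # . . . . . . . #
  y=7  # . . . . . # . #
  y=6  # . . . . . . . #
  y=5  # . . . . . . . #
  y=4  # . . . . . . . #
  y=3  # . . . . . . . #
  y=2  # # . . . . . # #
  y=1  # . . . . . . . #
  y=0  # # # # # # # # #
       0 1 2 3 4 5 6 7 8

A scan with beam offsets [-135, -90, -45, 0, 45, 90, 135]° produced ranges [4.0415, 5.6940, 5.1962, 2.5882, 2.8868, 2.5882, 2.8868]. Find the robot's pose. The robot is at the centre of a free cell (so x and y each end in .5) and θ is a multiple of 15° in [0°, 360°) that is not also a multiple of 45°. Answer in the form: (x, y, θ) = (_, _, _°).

(x, y, θ) = (3.5, 6.5, 15°)

Enumerate (i+0.5, j+0.5, θ) over the 53 free cells and 16 admissible headings. For each, cast all 7 beams and compare to the given ranges.
  (1.5, 7.5, 150°): beam 1 = 5.7956 ≠ 4.0415 ✗
  (7.5, 3.5, 30°): beam 1 = 0.5176 ≠ 4.0415 ✗
  (1.5, 6.5, 150°): beam 1 = 4.6587 ≠ 4.0415 ✗
  (7.5, 6.5, 105°): beam 1 = 0.5774 ≠ 4.0415 ✗
  (7.5, 7.5, 210°): beam 1 = 1.5529 ≠ 4.0415 ✗
  …
  (3.5, 6.5, 15°): r_1=4.0415, r_2=5.6940, r_3=5.1962, r_4=2.5882, r_5=2.8868, r_6=2.5882, r_7=2.8868 — all match ✓
Only this pose fits every beam.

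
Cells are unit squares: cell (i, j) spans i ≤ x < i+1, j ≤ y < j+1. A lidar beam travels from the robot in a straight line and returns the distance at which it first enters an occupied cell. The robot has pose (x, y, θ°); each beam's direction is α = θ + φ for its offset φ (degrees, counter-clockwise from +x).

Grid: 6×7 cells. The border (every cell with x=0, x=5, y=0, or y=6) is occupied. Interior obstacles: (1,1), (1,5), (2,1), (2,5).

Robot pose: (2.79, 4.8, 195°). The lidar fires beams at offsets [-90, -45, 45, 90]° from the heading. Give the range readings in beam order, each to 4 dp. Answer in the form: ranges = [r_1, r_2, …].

ranges = [0.2071, 0.4000, 3.2332, 3.9340]

beam 1: φ=-90°, α=105°
  cosα=-0.2588 sinα=0.9659 | (2,4) | tMaxX 3.0523 tMaxY 0.2071 | tΔX 3.8637 tΔY 1.0353
    t=0.2071 [y] (2,5) — stop
  → r_1 = 0.2071
beam 2: φ=-45°, α=150°
  cosα=-0.8660 sinα=0.5000 | (2,4) | tMaxX 0.9122 tMaxY 0.4000 | tΔX 1.1547 tΔY 2.0000
    t=0.4000 [y] (2,5) — stop
  → r_2 = 0.4000
beam 3: φ=45°, α=240°
  cosα=-0.5000 sinα=-0.8660 | (2,4) | tMaxX 1.5800 tMaxY 0.9238 | tΔX 2.0000 tΔY 1.1547
    t=0.9238 [y] (2,3)
    t=1.5800 [x] (1,3)
    t=2.0785 [y] (1,2)
    t=3.2332 [y] (1,1) — stop
  → r_3 = 3.2332
beam 4: φ=90°, α=285°
  cosα=0.2588 sinα=-0.9659 | (2,4) | tMaxX 0.8114 tMaxY 0.8282 | tΔX 3.8637 tΔY 1.0353
    t=0.8114 [x] (3,4)
    t=0.8282 [y] (3,3)
    t=1.8635 [y] (3,2)
    t=2.8988 [y] (3,1)
    t=3.9340 [y] (3,0) — stop
  → r_4 = 3.9340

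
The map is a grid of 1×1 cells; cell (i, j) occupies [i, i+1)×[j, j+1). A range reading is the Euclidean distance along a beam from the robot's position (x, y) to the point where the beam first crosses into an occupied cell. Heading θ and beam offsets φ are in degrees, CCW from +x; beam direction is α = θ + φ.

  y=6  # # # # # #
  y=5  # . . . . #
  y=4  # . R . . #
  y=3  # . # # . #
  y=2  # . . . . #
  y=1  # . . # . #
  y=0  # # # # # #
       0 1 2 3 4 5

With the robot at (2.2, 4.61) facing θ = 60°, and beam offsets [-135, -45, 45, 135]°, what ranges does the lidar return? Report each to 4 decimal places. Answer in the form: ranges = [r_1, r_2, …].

beam 1: φ=-135°, α=285°
  cosα=0.2588 sinα=-0.9659 | (2,4) | tMaxX 3.0910 tMaxY 0.6315 | tΔX 3.8637 tΔY 1.0353
    t=0.6315 [y] (2,3) — stop
  → r_1 = 0.6315
beam 2: φ=-45°, α=15°
  cosα=0.9659 sinα=0.2588 | (2,4) | tMaxX 0.8282 tMaxY 1.5068 | tΔX 1.0353 tΔY 3.8637
    t=0.8282 [x] (3,4)
    t=1.5068 [y] (3,5)
    t=1.8635 [x] (4,5)
    t=2.8988 [x] (5,5) — stop
  → r_2 = 2.8988
beam 3: φ=45°, α=105°
  cosα=-0.2588 sinα=0.9659 | (2,4) | tMaxX 0.7727 tMaxY 0.4038 | tΔX 3.8637 tΔY 1.0353
    t=0.4038 [y] (2,5)
    t=0.7727 [x] (1,5)
    t=1.4390 [y] (1,6) — stop
  → r_3 = 1.4390
beam 4: φ=135°, α=195°
  cosα=-0.9659 sinα=-0.2588 | (2,4) | tMaxX 0.2071 tMaxY 2.3569 | tΔX 1.0353 tΔY 3.8637
    t=0.2071 [x] (1,4)
    t=1.2423 [x] (0,4) — stop
  → r_4 = 1.2423

ranges = [0.6315, 2.8988, 1.4390, 1.2423]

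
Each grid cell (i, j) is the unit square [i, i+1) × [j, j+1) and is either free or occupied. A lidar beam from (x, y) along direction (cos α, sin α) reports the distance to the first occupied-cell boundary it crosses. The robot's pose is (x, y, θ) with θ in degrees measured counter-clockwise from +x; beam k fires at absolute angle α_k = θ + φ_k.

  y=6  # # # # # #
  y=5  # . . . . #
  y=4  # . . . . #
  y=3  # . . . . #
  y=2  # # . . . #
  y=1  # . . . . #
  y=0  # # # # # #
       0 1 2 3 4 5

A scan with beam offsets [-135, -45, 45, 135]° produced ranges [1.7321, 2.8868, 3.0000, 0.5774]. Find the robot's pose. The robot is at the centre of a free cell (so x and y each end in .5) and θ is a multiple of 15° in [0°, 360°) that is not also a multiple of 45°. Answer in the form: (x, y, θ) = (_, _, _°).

Enumerate (i+0.5, j+0.5, θ) over the 19 free cells and 16 admissible headings. For each, cast all 4 beams and compare to the given ranges.
  (2.5, 5.5, 285°): beam 1 = 1.0000 ≠ 1.7321 ✗
  (3.5, 4.5, 330°): beam 1 = 2.5882 ≠ 1.7321 ✗
  (1.5, 5.5, 330°): beam 1 = 0.5176 ≠ 1.7321 ✗
  (2.5, 4.5, 60°): beam 1 = 3.6235 ≠ 1.7321 ✗
  …
  (2.5, 2.5, 75°): r_1=1.7321, r_2=2.8868, r_3=3.0000, r_4=0.5774 — all match ✓
No second candidate reproduces the full scan.

(x, y, θ) = (2.5, 2.5, 75°)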